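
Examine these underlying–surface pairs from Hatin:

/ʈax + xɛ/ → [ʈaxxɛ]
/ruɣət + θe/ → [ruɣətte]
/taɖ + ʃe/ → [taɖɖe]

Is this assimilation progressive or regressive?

progressive

Comparing underlying and surface forms, /θ/ → [t] is the alternation; the neighbouring /t/ is constant.
The output [t] is identical to the trigger /t/ — every feature (place, manner, voicing) has been copied — so this is total assimilation.
The other form behaves the same way: /ʃ/ → [ɖ] after /ɖ/ — in each case the output is a copy of the preceding consonant.
In [ʈaxxɛ] the two consonants at the boundary are already identical (/x/ + /x/), so the rule applies vacuously and nothing changes.
The trigger is the preceding segment, so the direction is progressive (perseverative).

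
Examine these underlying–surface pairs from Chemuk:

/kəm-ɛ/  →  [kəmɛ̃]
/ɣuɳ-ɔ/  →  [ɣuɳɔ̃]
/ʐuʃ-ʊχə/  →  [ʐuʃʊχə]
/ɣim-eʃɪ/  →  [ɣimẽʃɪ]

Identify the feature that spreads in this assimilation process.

The vowel /ɛ/ surfaces as nasalised [ɛ̃] next to the preceding nasal /m/ — it has acquired the [+nasal] feature of its neighbour.
The other forms show the same pattern: /ɔ/ → [ɔ̃] after /ɳ/; /e/ → [ẽ] after /m/ — each time a vowel is nasalised next to a preceding nasal.
No change occurs in [ʐuʃʊχə] because the vowel at the boundary is adjacent to an oral consonant, not a nasal (/ʊ/ next to /ʃ/).

nasality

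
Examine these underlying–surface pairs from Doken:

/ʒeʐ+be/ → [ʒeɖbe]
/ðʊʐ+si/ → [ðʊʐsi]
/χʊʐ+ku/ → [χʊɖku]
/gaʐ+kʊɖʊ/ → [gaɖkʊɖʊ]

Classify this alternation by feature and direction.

The segment that alternates is /ʐ/, which surfaces as [ɖ] when adjacent to /b/.
/ʐ/ is a fricative while /b/ is a stop; the output [ɖ] is a stop, matching the trigger — so the feature that spreads is manner.
Place and voice are unchanged, so the assimilation is partial, not total.
The same holds elsewhere in the data: /ʐ/ → [ɖ] before /k/ (fricative → stop, matching a stop) — only manner changes, and always toward the following segment.
Nothing changes in [ðʊʐsi]: there the adjacent consonants already agree in manner (/ʐ/ and /s/ are both fricatives), so this form is consistent with the same rule.
Since the segment that changes precedes the conditioning segment, the assimilation is regressive.

regressive manner assimilation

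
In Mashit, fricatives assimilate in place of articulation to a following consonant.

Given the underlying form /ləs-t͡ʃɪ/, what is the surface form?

[ləʃt͡ʃɪ]

/s/ is a voiceless alveolar fricative. The following trigger /t͡ʃ/ is postalveolar, so /s/ must become postalveolar as well.
A voiceless postalveolar fricative is [ʃ], so the surface segment is [ʃ].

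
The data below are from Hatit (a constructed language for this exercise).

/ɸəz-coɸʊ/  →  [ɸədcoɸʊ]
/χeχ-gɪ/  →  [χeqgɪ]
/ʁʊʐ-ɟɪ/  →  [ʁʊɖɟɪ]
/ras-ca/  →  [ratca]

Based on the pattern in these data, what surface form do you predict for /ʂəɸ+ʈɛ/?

[ʂəpʈɛ]

The data show regressive manner assimilation: /z/ → [d] before /c/; /χ/ → [q] before /g/; /ʐ/ → [ɖ] before /ɟ/; /s/ → [t] before /c/. In each pair only manner changes, matching the following consonant, while place and voice stay constant.
The rule targets /ɸ/ (voiceless bilabial fricative), which sits before the trigger /ʈ/ (stop).
The voiceless bilabial stop is [p], so /ɸ/ → [p].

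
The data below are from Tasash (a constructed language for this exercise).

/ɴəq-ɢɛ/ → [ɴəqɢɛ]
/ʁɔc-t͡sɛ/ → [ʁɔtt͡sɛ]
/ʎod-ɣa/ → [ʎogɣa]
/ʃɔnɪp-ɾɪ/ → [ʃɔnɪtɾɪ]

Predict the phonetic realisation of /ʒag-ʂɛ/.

[ʒaɖʂɛ]

The data show regressive place assimilation: /c/ → [t] before /t͡s/; /d/ → [g] before /ɣ/; /p/ → [t] before /ɾ/. In each pair only place changes, matching the following consonant, while manner and voice stay constant.
Nothing changes in [ɴəqɢɛ]: there the adjacent consonants already agree in place (/q/ and /ɢ/ are both uvular), so this form is consistent with the same rule.
/g/ is a voiced velar stop. The following trigger /ʂ/ is retroflex, so /g/ must become retroflex as well.
Changing only its place to retroflex gives [ɖ] — the voiced retroflex stop.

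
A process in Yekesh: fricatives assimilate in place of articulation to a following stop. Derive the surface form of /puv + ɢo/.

[puʁɢo]

/v/ is a voiced labiodental fricative. The following trigger /ɢ/ is uvular, so /v/ must become uvular as well.
Changing only its place to uvular gives [ʁ] — the voiced uvular fricative.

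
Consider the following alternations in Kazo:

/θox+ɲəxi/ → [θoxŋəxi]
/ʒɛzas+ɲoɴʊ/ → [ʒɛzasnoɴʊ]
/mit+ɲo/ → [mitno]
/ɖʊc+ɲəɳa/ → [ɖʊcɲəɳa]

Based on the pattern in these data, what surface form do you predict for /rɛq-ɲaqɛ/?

The data show progressive place assimilation: /ɲ/ → [ŋ] after /x/; /ɲ/ → [n] after /s/; /ɲ/ → [n] after /t/. In each pair only place changes, matching the preceding consonant, while manner and voice stay constant.
No alternation appears in [ɖʊcɲəɳa]: there the adjacent consonants already agree in place (/ɲ/ and /c/ are both palatal), so this form is consistent with the same rule.
/ɲ/ is a voiced palatal nasal. The preceding trigger /q/ is uvular, so /ɲ/ must become uvular as well.
The voiced uvular nasal is [ɴ], so /ɲ/ → [ɴ].

[rɛqɴaqɛ]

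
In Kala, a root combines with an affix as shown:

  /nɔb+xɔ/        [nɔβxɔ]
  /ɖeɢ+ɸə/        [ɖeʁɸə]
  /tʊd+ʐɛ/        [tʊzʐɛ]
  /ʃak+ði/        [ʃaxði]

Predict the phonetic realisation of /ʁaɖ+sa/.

The data show regressive manner assimilation: /b/ → [β] before /x/; /ɢ/ → [ʁ] before /ɸ/; /d/ → [z] before /ʐ/; /k/ → [x] before /ð/. In each pair only manner changes, matching the following consonant, while place and voice stay constant.
The rule targets /ɖ/ (voiced retroflex stop), which sits before the trigger /s/ (fricative).
The voiced retroflex fricative is [ʐ], so /ɖ/ → [ʐ].

[ʁaʐsa]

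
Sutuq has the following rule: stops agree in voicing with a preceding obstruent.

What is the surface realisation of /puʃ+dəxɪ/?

[puʃtəxɪ]

/d/ is a voiced alveolar stop. The preceding trigger /ʃ/ is voiceless, so /d/ must become voiceless as well.
The voiceless alveolar stop is [t], so /d/ → [t].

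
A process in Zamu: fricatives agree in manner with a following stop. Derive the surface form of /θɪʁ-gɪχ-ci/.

[θɪɢgɪqci]

/ʁ/ is a voiced uvular fricative. The following trigger /g/ is a stop, so /ʁ/ must become a stop as well.
A voiced uvular stop is [ɢ], so the surface segment is [ɢ].
The same rule applies at the second boundary: /χ/ → [q] next to /c/.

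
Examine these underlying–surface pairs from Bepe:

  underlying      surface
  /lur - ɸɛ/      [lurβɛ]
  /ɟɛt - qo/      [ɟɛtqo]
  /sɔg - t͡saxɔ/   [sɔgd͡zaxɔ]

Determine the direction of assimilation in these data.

Underlying /ɸ/ is realised as [β] next to /r/; /r/ itself does not change.
/ɸ/ is voiceless while /r/ is voiced; the output [β] is voiced, matching the trigger — so the feature that spreads is voicing.
Checking the remaining alternation: /t͡s/ → [d͡z] after /g/ (voiceless → voiced, matching voiced) — only voicing changes, and always toward the preceding segment.
No alternation appears in [ɟɛtqo]: there the adjacent consonants already agree in voicing (/q/ and /t/ are both voiceless), so this form is consistent with the same rule.
The trigger is the preceding segment, so the direction is progressive (perseverative).

progressive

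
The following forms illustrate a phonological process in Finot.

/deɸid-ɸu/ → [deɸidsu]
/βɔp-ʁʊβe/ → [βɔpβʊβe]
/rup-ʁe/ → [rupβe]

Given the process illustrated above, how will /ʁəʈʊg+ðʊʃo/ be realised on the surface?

The data show progressive place assimilation: /ɸ/ → [s] after /d/; /ʁ/ → [β] after /p/. In each pair only place changes, matching the preceding consonant, while manner and voice stay constant.
The rule targets /ð/ (voiced dental fricative), which sits after the trigger /g/ (velar).
Changing only its place to velar gives [ɣ] — the voiced velar fricative.

[ʁəʈʊgɣʊʃo]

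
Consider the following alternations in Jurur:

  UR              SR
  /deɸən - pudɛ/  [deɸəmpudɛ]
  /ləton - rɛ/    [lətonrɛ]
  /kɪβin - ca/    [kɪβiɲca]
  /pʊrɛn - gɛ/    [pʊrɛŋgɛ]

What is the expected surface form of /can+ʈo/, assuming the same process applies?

[caɳʈo]

The data show regressive place assimilation: /n/ → [m] before /p/; /n/ → [ɲ] before /c/; /n/ → [ŋ] before /g/. In each pair only place changes, matching the following consonant, while manner and voice stay constant.
Nothing changes in [lətonrɛ]: there the adjacent consonants already agree in place (/n/ and /r/ are both alveolar), so this form is consistent with the same rule.
/n/ is a voiced alveolar nasal. The following trigger /ʈ/ is retroflex, so /n/ must become retroflex as well.
Changing only its place to retroflex gives [ɳ] — the voiced retroflex nasal.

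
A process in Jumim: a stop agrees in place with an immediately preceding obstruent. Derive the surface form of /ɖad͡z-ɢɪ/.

The rule targets /ɢ/ (voiced uvular stop), which sits after the trigger /d͡z/ (alveolar).
A voiced alveolar stop is [d], so the surface segment is [d].

[ɖad͡zdɪ]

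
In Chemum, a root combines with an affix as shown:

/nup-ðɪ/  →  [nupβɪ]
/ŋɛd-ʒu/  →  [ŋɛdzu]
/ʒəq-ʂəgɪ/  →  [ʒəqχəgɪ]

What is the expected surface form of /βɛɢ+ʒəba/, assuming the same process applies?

[βɛɢʁəba]

The data show progressive place assimilation: /ð/ → [β] after /p/; /ʒ/ → [z] after /d/; /ʂ/ → [χ] after /q/. In each pair only place changes, matching the preceding consonant, while manner and voice stay constant.
/ʒ/ is a voiced postalveolar fricative. The preceding trigger /ɢ/ is uvular, so /ʒ/ must become uvular as well.
The voiced uvular fricative is [ʁ], so /ʒ/ → [ʁ].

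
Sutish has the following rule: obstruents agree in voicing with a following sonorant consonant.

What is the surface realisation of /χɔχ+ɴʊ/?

[χɔʁɴʊ]

The rule targets /χ/ (voiceless uvular fricative), which sits before the trigger /ɴ/ (voiced).
A voiced uvular fricative is [ʁ], so the surface segment is [ʁ].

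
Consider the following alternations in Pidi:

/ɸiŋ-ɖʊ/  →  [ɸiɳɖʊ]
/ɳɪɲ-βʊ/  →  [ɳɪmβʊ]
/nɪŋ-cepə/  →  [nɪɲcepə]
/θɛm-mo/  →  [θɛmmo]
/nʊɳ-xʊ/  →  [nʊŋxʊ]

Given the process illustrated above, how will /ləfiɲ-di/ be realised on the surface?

[ləfindi]

The data show regressive place assimilation: /ŋ/ → [ɳ] before /ɖ/; /ɲ/ → [m] before /β/; /ŋ/ → [ɲ] before /c/; /ɳ/ → [ŋ] before /x/. In each pair only place changes, matching the following consonant, while manner and voice stay constant.
No alternation appears in [θɛmmo]: there the adjacent consonants already agree in place (/m/ and /m/ are both bilabial), so this form is consistent with the same rule.
The rule targets /ɲ/ (voiced palatal nasal), which sits before the trigger /d/ (alveolar).
The voiced alveolar nasal is [n], so /ɲ/ → [n].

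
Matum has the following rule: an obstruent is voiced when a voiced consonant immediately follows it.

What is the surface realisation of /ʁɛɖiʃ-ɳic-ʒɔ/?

The rule targets /ʃ/ (voiceless postalveolar fricative), which sits before the trigger /ɳ/ (voiced).
A voiced postalveolar fricative is [ʒ], so the surface segment is [ʒ].
The same rule applies at the second boundary: /c/ → [ɟ] next to /ʒ/.

[ʁɛɖiʒɳiɟʒɔ]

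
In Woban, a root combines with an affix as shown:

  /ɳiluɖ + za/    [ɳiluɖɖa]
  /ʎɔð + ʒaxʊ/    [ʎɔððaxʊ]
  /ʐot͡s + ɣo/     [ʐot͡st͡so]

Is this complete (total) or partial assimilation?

total assimilation

The segment that alternates is /z/, which surfaces as [ɖ] when adjacent to /ɖ/.
The output [ɖ] is identical to the trigger /ɖ/ — every feature (place, manner, voicing) has been copied — so this is total assimilation.
The remaining alternations confirm this: /ʒ/ → [ð] after /ð/; /ɣ/ → [t͡s] after /t͡s/ — in each case the output is a copy of the preceding consonant.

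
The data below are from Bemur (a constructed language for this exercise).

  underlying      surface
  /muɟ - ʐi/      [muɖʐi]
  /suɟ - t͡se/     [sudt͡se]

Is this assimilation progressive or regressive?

regressive

Comparing underlying and surface forms, /ɟ/ → [ɖ] is the alternation; the neighbouring /ʐ/ is constant.
/ɟ/ is palatal while /ʐ/ is retroflex; the output [ɖ] is retroflex, matching the trigger — so the feature that spreads is place.
Checking the remaining alternation: /ɟ/ → [d] before /t͡s/ (palatal → alveolar, matching alveolar) — only place changes, and always toward the following segment.
The trigger is the following segment, so the direction is regressive (anticipatory).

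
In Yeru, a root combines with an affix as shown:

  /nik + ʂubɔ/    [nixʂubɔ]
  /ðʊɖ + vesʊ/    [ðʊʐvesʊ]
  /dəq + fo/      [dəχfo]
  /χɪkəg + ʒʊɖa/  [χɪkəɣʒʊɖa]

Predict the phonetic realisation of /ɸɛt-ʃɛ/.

[ɸɛsʃɛ]

The data show regressive manner assimilation: /k/ → [x] before /ʂ/; /ɖ/ → [ʐ] before /v/; /q/ → [χ] before /f/; /g/ → [ɣ] before /ʒ/. In each pair only manner changes, matching the following consonant, while place and voice stay constant.
The rule targets /t/ (voiceless alveolar stop), which sits before the trigger /ʃ/ (fricative).
Changing only its manner to fricative gives [s] — the voiceless alveolar fricative.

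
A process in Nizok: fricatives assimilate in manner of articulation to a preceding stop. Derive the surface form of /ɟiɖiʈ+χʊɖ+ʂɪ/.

[ɟiɖiʈqʊɖʈɪ]

/χ/ is a voiceless uvular fricative. The preceding trigger /ʈ/ is a stop, so /χ/ must become a stop as well.
Changing only its manner to stop gives [q] — the voiceless uvular stop.
The same rule applies at the second boundary: /ʂ/ → [ʈ] next to /ɖ/.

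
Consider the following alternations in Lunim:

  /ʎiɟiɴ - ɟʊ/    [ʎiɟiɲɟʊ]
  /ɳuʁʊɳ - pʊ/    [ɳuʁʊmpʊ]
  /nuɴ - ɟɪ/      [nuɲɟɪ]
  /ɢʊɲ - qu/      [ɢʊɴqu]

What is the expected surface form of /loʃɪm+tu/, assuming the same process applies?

The data show regressive place assimilation: /ɴ/ → [ɲ] before /ɟ/; /ɳ/ → [m] before /p/; /ɲ/ → [ɴ] before /q/. In each pair only place changes, matching the following consonant, while manner and voice stay constant.
The rule targets /m/ (voiced bilabial nasal), which sits before the trigger /t/ (alveolar).
The voiced alveolar nasal is [n], so /m/ → [n].

[loʃɪntu]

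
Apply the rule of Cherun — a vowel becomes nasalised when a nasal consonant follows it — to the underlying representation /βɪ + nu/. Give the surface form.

[βɪ̃nu]

/ɪ/ sits next to the nasal /n/ and is therefore nasalised to [ɪ̃].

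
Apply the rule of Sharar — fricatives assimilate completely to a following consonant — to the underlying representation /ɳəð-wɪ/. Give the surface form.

[ɳəwwɪ]

/ð/ is the segment targeted by the rule; it sits immediately before /w/, so it assimilates completely and surfaces as [w].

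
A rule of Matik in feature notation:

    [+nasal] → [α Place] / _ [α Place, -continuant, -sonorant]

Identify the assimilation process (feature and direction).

regressive place assimilation

The rule copies the place features (abbreviated [Place]) from the environment onto the target, so the assimilating feature is place.
Since the environment is written after the underscore, the trigger follows the target; the direction is regressive.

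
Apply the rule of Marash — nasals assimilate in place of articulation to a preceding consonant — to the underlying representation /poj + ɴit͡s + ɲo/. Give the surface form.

[pojɲit͡sno]

/ɴ/ is a voiced uvular nasal. The preceding trigger /j/ is palatal, so /ɴ/ must become palatal as well.
Changing only its place to palatal gives [ɲ] — the voiced palatal nasal.
The same rule applies at the second boundary: /ɲ/ → [n] next to /t͡s/.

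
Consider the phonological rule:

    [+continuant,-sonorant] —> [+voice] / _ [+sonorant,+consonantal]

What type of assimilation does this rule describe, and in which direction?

regressive voicing assimilation

The structural change is [+voice], and the conditioning segment [+sonorant,+consonantal] (a sonorant consonant) is itself voiced, so the target comes to share the voicing of its neighbour — voicing assimilation.
The conditioning segment sits to the right of the focus bar, meaning the trigger follows the segment that changes — regressive assimilation.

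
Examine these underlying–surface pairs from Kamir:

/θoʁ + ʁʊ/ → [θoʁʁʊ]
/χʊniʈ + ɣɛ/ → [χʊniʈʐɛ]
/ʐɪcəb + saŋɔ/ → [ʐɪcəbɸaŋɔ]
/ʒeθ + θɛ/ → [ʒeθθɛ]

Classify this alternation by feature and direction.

progressive place assimilation

Underlying /ɣ/ is realised as [ʐ] next to /ʈ/; /ʈ/ itself does not change.
The change velar → retroflex matches the place of the preceding /ʈ/, identifying this as place assimilation.
Manner and voice are unchanged, so the assimilation is partial, not total.
The other alternating form patterns the same way: /s/ → [ɸ] after /b/ (alveolar → bilabial, matching bilabial) — only place changes, and always toward the preceding segment.
Nothing changes in [θoʁʁʊ], [ʒeθθɛ]: there the adjacent consonants already agree in place (/ʁ/ and /ʁ/ are both uvular; /θ/ and /θ/ are both dental), so these forms are consistent with the same rule.
The trigger is the preceding segment, so the direction is progressive (perseverative).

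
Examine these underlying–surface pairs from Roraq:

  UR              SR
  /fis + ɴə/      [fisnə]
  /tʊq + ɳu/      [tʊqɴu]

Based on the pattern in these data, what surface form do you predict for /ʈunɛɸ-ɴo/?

[ʈunɛɸmo]

The data show progressive place assimilation: /ɴ/ → [n] after /s/; /ɳ/ → [ɴ] after /q/. In each pair only place changes, matching the preceding consonant, while manner and voice stay constant.
/ɴ/ is a voiced uvular nasal. The preceding trigger /ɸ/ is bilabial, so /ɴ/ must become bilabial as well.
The voiced bilabial nasal is [m], so /ɴ/ → [m].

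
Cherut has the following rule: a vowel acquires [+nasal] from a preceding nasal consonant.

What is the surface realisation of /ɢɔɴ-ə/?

The vowel /ə/ is adjacent to the preceding nasal /ɴ/, so it acquires [+nasal] and surfaces as [ə̃].

[ɢɔɴə̃]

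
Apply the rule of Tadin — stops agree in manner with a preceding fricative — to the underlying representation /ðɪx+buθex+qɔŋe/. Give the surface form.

/b/ is a voiced bilabial stop. The preceding trigger /x/ is a fricative, so /b/ must become a fricative as well.
The voiced bilabial fricative is [β], so /b/ → [β].
At the second juncture, /q/ likewise becomes [χ] adjacent to /x/.

[ðɪxβuθexχɔŋe]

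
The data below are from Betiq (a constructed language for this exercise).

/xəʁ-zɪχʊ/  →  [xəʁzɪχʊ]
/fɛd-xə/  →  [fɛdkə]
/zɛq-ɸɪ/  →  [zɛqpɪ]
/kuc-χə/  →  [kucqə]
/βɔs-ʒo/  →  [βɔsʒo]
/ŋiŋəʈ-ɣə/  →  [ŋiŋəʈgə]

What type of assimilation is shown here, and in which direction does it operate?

Comparing underlying and surface forms, /x/ → [k] is the alternation; the neighbouring /d/ is constant.
The change fricative → stop matches the manner of the preceding /d/, identifying this as manner assimilation.
Place and voice are unchanged, so the assimilation is partial, not total.
Checking the remaining alternations: /ɸ/ → [p] after /q/ (fricative → stop, matching a stop); /χ/ → [q] after /c/ (fricative → stop, matching a stop); /ɣ/ → [g] after /ʈ/ (fricative → stop, matching a stop) — only manner changes, and always toward the preceding segment.
Nothing changes in [xəʁzɪχʊ], [βɔsʒo]: there the adjacent consonants already agree in manner (/z/ and /ʁ/ are both fricatives; /ʒ/ and /s/ are both fricatives), so these forms are consistent with the same rule.
The trigger is the preceding segment, so the direction is progressive (perseverative).

progressive manner assimilation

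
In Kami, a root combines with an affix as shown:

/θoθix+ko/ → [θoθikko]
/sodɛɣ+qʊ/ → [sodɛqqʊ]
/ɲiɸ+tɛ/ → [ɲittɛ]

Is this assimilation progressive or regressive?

regressive

Comparing underlying and surface forms, /x/ → [k] is the alternation; the neighbouring /k/ is constant.
The output [k] is identical to the trigger /k/ — every feature (place, manner, voicing) has been copied — so this is total assimilation.
The other forms behave the same way: /ɣ/ → [q] before /q/; /ɸ/ → [t] before /t/ — in each case the output is a copy of the following consonant.
The trigger is the following segment, so the direction is regressive (anticipatory).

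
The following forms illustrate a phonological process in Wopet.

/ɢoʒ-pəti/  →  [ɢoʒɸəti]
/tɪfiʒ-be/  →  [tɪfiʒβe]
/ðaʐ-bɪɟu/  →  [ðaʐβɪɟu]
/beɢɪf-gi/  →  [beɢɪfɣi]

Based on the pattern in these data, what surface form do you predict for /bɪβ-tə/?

The data show progressive manner assimilation: /p/ → [ɸ] after /ʒ/; /b/ → [β] after /ʒ/; /b/ → [β] after /ʐ/; /g/ → [ɣ] after /f/. In each pair only manner changes, matching the preceding consonant, while place and voice stay constant.
The rule targets /t/ (voiceless alveolar stop), which sits after the trigger /β/ (fricative).
The voiceless alveolar fricative is [s], so /t/ → [s].

[bɪβsə]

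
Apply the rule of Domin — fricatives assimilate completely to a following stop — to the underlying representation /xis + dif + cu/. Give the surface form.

/s/ is the segment targeted by the rule; it sits immediately before /d/, so it assimilates completely and surfaces as [d].
At the second juncture, /f/ likewise becomes [c] adjacent to /c/.

[xiddiccu]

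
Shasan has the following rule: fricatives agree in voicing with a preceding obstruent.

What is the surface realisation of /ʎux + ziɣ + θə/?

/z/ is a voiced alveolar fricative. The preceding trigger /x/ is voiceless, so /z/ must become voiceless as well.
A voiceless alveolar fricative is [s], so the surface segment is [s].
The same rule applies at the second boundary: /θ/ → [ð] next to /ɣ/.

[ʎuxsiɣðə]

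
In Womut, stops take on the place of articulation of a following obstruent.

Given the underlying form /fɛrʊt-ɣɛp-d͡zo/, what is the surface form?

[fɛrʊkɣɛtd͡zo]

The rule targets /t/ (voiceless alveolar stop), which sits before the trigger /ɣ/ (velar).
Changing only its place to velar gives [k] — the voiceless velar stop.
The same rule applies at the second boundary: /p/ → [t] next to /d͡z/.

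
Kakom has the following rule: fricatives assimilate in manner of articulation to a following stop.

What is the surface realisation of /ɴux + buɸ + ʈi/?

[ɴukbupʈi]

/x/ is a voiceless velar fricative. The following trigger /b/ is a stop, so /x/ must become a stop as well.
Changing only its manner to stop gives [k] — the voiceless velar stop.
The same rule applies at the second boundary: /ɸ/ → [p] next to /ʈ/.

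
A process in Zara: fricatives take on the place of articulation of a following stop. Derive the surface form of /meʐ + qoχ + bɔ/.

The rule targets /ʐ/ (voiced retroflex fricative), which sits before the trigger /q/ (uvular).
Changing only its place to uvular gives [ʁ] — the voiced uvular fricative.
At the second juncture, /χ/ likewise becomes [ɸ] adjacent to /b/.

[meʁqoɸbɔ]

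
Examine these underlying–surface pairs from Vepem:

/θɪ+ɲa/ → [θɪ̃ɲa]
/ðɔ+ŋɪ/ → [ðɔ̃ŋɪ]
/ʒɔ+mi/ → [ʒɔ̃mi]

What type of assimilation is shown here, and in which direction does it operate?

The vowel /ɪ/ surfaces as nasalised [ɪ̃] next to the following nasal /ɲ/ — it has acquired the [+nasal] feature of its neighbour.
The other forms show the same pattern: /ɔ/ → [ɔ̃] before /ŋ/; /ɔ/ → [ɔ̃] before /m/ — each time a vowel is nasalised next to a following nasal.
Because the conditioning nasal is to the right of the vowel that changes, the process is regressive (anticipatory).

regressive nasality assimilation (vowel nasalisation)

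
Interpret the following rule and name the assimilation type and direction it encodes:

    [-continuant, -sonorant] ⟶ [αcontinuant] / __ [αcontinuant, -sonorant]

The shared variable α links the value of [continuant] on the target to that of the neighbouring obstruent. [continuant] distinguishes stops from fricatives — a manner-of-articulation feature — so this is manner assimilation.
Since the environment is written after the underscore, the trigger follows the target; the direction is regressive.

regressive manner assimilation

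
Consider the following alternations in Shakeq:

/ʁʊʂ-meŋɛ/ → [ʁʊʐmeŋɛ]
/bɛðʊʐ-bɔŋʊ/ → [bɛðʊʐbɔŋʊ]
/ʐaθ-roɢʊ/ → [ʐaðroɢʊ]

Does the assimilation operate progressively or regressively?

regressive

The segment that alternates is /ʂ/, which surfaces as [ʐ] when adjacent to /m/.
The change voiceless → voiced matches the voicing of the following /m/, identifying this as voicing assimilation.
The same holds elsewhere in the data: /θ/ → [ð] before /r/ (voiceless → voiced, matching voiced) — only voicing changes, and always toward the following segment.
Nothing changes in [bɛðʊʐbɔŋʊ]: there the adjacent consonants already agree in voicing (/ʐ/ and /b/ are both voiced), so this form is consistent with the same rule.
The trigger is the following segment, so the direction is regressive (anticipatory).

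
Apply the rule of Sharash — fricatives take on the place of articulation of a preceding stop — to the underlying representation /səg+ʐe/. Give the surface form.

The rule targets /ʐ/ (voiced retroflex fricative), which sits after the trigger /g/ (velar).
The voiced velar fricative is [ɣ], so /ʐ/ → [ɣ].

[səgɣe]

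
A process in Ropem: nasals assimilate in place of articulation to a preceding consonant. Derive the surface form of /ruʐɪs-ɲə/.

The rule targets /ɲ/ (voiced palatal nasal), which sits after the trigger /s/ (alveolar).
A voiced alveolar nasal is [n], so the surface segment is [n].

[ruʐɪsnə]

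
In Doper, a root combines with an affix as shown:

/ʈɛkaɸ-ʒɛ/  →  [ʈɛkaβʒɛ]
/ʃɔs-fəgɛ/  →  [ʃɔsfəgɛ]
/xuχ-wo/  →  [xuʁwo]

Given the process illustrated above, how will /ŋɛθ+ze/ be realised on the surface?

The data show regressive voicing assimilation: /ɸ/ → [β] before /ʒ/; /χ/ → [ʁ] before /w/. In each pair only voicing changes, matching the following consonant, while place and manner stay constant.
Nothing changes in [ʃɔsfəgɛ]: there the adjacent consonants already agree in voicing (/s/ and /f/ are both voiceless), so this form is consistent with the same rule.
/θ/ is a voiceless dental fricative. The following trigger /z/ is voiced, so /θ/ must become voiced as well.
Changing only its voicing to voiced gives [ð] — the voiced dental fricative.

[ŋɛðze]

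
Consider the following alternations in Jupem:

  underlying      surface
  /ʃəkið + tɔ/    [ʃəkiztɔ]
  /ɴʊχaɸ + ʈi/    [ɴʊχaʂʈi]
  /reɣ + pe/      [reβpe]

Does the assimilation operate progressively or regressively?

Underlying /ð/ is realised as [z] next to /t/; /t/ itself does not change.
The change dental → alveolar matches the place of the following /t/, identifying this as place assimilation.
Checking the remaining alternations: /ɸ/ → [ʂ] before /ʈ/ (bilabial → retroflex, matching retroflex); /ɣ/ → [β] before /p/ (velar → bilabial, matching bilabial) — only place changes, and always toward the following segment.
The trigger is the following segment, so the direction is regressive (anticipatory).

regressive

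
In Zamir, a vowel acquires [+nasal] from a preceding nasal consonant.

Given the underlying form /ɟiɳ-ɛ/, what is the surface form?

/ɛ/ sits next to the nasal /ɳ/ and is therefore nasalised to [ɛ̃].

[ɟiɳɛ̃]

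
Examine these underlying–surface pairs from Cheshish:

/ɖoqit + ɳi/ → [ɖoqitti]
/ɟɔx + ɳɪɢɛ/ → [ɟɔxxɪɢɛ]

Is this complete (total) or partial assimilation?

total assimilation

Underlying /ɳ/ is realised as [t] next to /t/; /t/ itself does not change.
The output [t] is identical to the trigger /t/ — every feature (place, manner, voicing) has been copied — so this is total assimilation.
The other form behaves the same way: /ɳ/ → [x] after /x/ — in each case the output is a copy of the preceding consonant.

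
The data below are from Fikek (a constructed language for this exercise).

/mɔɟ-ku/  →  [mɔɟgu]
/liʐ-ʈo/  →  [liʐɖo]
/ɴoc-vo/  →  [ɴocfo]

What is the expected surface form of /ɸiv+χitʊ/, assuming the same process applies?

The data show progressive voicing assimilation: /k/ → [g] after /ɟ/; /ʈ/ → [ɖ] after /ʐ/; /v/ → [f] after /c/. In each pair only voicing changes, matching the preceding consonant, while place and manner stay constant.
The rule targets /χ/ (voiceless uvular fricative), which sits after the trigger /v/ (voiced).
A voiced uvular fricative is [ʁ], so the surface segment is [ʁ].

[ɸivʁitʊ]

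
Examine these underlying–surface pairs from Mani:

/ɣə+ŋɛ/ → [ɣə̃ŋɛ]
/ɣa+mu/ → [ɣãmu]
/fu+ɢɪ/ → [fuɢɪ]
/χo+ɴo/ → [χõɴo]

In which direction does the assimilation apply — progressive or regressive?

regressive

The vowel /ə/ surfaces as nasalised [ə̃] next to the following nasal /ŋ/ — it has acquired the [+nasal] feature of its neighbour.
Likewise in the remaining data: /a/ → [ã] before /m/; /o/ → [õ] before /ɴ/ — each time a vowel is nasalised next to a following nasal.
No change occurs in [fuɢɪ] because the vowel at the boundary is adjacent to an oral consonant, not a nasal (/u/ next to /ɢ/).
Because the conditioning nasal is to the right of the vowel that changes, the process is regressive (anticipatory).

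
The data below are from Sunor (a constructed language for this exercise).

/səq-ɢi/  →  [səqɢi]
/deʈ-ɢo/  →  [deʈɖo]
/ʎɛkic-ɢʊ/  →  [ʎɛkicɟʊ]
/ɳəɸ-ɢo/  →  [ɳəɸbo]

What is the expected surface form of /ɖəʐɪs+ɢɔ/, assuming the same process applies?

The data show progressive place assimilation: /ɢ/ → [ɖ] after /ʈ/; /ɢ/ → [ɟ] after /c/; /ɢ/ → [b] after /ɸ/. In each pair only place changes, matching the preceding consonant, while manner and voice stay constant.
No alternation appears in [səqɢi]: there the adjacent consonants already agree in place (/ɢ/ and /q/ are both uvular), so this form is consistent with the same rule.
The rule targets /ɢ/ (voiced uvular stop), which sits after the trigger /s/ (alveolar).
Changing only its place to alveolar gives [d] — the voiced alveolar stop.

[ɖəʐɪsdɔ]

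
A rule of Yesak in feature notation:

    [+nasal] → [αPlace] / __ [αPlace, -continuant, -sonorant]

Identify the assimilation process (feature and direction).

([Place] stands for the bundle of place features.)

regressive place assimilation

The shared variable α links the value of the place features (abbreviated [Place]) on the target to the same value on the neighbouring segment, so place is the feature that assimilates.
Since the environment is written after the underscore, the trigger follows the target; the direction is regressive.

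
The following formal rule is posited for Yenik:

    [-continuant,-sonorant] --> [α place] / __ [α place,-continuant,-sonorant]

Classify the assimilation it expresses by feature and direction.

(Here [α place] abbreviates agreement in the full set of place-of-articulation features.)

The shared variable α links the value of the place features (abbreviated [place]) on the target to the same value on the neighbouring segment, so place is the feature that assimilates.
Since the environment is written after the underscore, the trigger follows the target; the direction is regressive.

regressive place assimilation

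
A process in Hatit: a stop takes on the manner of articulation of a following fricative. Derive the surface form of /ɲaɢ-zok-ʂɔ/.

[ɲaʁzoxʂɔ]

The rule targets /ɢ/ (voiced uvular stop), which sits before the trigger /z/ (fricative).
A voiced uvular fricative is [ʁ], so the surface segment is [ʁ].
The same rule applies at the second boundary: /k/ → [x] next to /ʂ/.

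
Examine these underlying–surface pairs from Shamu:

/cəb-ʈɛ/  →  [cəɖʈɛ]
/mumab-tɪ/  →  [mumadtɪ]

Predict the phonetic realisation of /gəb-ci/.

The data show regressive place assimilation: /b/ → [ɖ] before /ʈ/; /b/ → [d] before /t/. In each pair only place changes, matching the following consonant, while manner and voice stay constant.
The rule targets /b/ (voiced bilabial stop), which sits before the trigger /c/ (palatal).
A voiced palatal stop is [ɟ], so the surface segment is [ɟ].

[gəɟci]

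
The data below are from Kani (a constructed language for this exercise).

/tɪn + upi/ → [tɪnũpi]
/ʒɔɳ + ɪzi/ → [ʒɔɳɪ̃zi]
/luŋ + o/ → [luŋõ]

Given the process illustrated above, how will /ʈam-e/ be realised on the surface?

The data show progressive nasality assimilation (vowel nasalisation): /u/ → [ũ] after /n/; /ɪ/ → [ɪ̃] after /ɳ/; /o/ → [õ] after /ŋ/ — a vowel is nasalised by an immediately preceding nasal consonant.
/e/ sits next to the nasal /m/ and is therefore nasalised to [ẽ].

[ʈamẽ]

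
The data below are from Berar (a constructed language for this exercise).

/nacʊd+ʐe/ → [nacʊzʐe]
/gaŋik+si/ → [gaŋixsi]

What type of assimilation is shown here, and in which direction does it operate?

Underlying /d/ is realised as [z] next to /ʐ/; /ʐ/ itself does not change.
/d/ is a stop while /ʐ/ is a fricative; the output [z] is a fricative, matching the trigger — so the feature that spreads is manner.
Place and voice are unchanged, so the assimilation is partial, not total.
Checking the remaining alternation: /k/ → [x] before /s/ (stop → fricative, matching a fricative) — only manner changes, and always toward the following segment.
The trigger is the following segment, so the direction is regressive (anticipatory).

regressive manner assimilation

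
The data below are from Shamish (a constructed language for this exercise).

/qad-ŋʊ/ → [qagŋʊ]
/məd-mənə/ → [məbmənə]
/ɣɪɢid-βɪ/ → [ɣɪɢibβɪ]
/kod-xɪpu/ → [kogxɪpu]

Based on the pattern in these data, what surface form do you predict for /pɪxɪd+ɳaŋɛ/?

[pɪxɪɖɳaŋɛ]

The data show regressive place assimilation: /d/ → [g] before /ŋ/; /d/ → [b] before /m/; /d/ → [b] before /β/; /d/ → [g] before /x/. In each pair only place changes, matching the following consonant, while manner and voice stay constant.
The rule targets /d/ (voiced alveolar stop), which sits before the trigger /ɳ/ (retroflex).
Changing only its place to retroflex gives [ɖ] — the voiced retroflex stop.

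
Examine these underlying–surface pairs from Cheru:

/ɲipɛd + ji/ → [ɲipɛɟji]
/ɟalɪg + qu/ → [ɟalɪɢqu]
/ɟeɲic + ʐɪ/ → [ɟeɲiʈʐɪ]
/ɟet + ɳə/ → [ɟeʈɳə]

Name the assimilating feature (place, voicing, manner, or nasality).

place

Underlying /d/ is realised as [ɟ] next to /j/; /j/ itself does not change.
The change alveolar → palatal matches the place of the following /j/, identifying this as place assimilation.
Checking the remaining alternations: /g/ → [ɢ] before /q/ (velar → uvular, matching uvular); /c/ → [ʈ] before /ʐ/ (palatal → retroflex, matching retroflex); /t/ → [ʈ] before /ɳ/ (alveolar → retroflex, matching retroflex) — only place changes, and always toward the following segment.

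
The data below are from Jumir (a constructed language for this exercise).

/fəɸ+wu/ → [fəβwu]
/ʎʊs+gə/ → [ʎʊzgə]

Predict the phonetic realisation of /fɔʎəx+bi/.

[fɔʎəɣbi]

The data show regressive voicing assimilation: /ɸ/ → [β] before /w/; /s/ → [z] before /g/. In each pair only voicing changes, matching the following consonant, while place and manner stay constant.
/x/ is a voiceless velar fricative. The following trigger /b/ is voiced, so /x/ must become voiced as well.
Changing only its voicing to voiced gives [ɣ] — the voiced velar fricative.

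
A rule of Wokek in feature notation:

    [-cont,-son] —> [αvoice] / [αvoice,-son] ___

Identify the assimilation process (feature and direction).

The shared variable α links the value of [voice] on the target to the same value on the neighbouring segment, so voicing is the feature that assimilates.
Since the environment is written before the underscore, the trigger precedes the target; the direction is progressive.

progressive voicing assimilation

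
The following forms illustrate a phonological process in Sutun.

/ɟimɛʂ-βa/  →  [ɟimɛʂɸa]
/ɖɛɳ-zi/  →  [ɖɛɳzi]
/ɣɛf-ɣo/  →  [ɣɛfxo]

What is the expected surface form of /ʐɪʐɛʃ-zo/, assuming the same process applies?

[ʐɪʐɛʃso]

The data show progressive voicing assimilation: /β/ → [ɸ] after /ʂ/; /ɣ/ → [x] after /f/. In each pair only voicing changes, matching the preceding consonant, while place and manner stay constant.
Nothing changes in [ɖɛɳzi]: there the adjacent consonants already agree in voicing (/z/ and /ɳ/ are both voiced), so this form is consistent with the same rule.
/z/ is a voiced alveolar fricative. The preceding trigger /ʃ/ is voiceless, so /z/ must become voiceless as well.
A voiceless alveolar fricative is [s], so the surface segment is [s].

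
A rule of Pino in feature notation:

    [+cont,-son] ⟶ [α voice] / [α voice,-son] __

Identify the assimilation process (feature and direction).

The shared variable α links the value of [voice] on the target to the same value on the neighbouring segment, so voicing is the feature that assimilates.
Since the environment is written before the underscore, the trigger precedes the target; the direction is progressive.

progressive voicing assimilation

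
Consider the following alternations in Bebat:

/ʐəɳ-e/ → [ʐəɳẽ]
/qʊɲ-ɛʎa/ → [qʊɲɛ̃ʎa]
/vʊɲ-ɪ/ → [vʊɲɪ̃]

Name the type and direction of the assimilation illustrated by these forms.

The vowel /e/ surfaces as nasalised [ẽ] next to the preceding nasal /ɳ/ — it has acquired the [+nasal] feature of its neighbour.
Likewise in the remaining data: /ɛ/ → [ɛ̃] after /ɲ/; /ɪ/ → [ɪ̃] after /ɲ/ — each time a vowel is nasalised next to a preceding nasal.
Because the conditioning nasal is to the left of the vowel that changes, the process is progressive (perseverative).

progressive nasality assimilation (vowel nasalisation)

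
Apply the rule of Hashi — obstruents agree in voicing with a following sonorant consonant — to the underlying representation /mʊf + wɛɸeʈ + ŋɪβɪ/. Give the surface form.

[mʊvwɛɸeɖŋɪβɪ]

/f/ is a voiceless labiodental fricative. The following trigger /w/ is voiced, so /f/ must become voiced as well.
The voiced labiodental fricative is [v], so /f/ → [v].
The same rule applies at the second boundary: /ʈ/ → [ɖ] next to /ŋ/.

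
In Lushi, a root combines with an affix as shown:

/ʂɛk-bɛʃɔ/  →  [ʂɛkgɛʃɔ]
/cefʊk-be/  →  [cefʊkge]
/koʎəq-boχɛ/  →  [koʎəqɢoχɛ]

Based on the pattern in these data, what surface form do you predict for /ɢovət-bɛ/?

The data show progressive place assimilation: /b/ → [g] after /k/; /b/ → [ɢ] after /q/. In each pair only place changes, matching the preceding consonant, while manner and voice stay constant.
/b/ is a voiced bilabial stop. The preceding trigger /t/ is alveolar, so /b/ must become alveolar as well.
A voiced alveolar stop is [d], so the surface segment is [d].

[ɢovətdɛ]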